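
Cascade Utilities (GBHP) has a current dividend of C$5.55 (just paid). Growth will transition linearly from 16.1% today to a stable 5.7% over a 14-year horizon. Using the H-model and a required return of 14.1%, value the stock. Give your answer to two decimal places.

C$117.94

H-model: P₀ = D₀[(1+g_L) + H(g_S−g_L)]/(r−g_L), with H = 14/2 = 7.
P₀ = 5.55 × [(1+0.057) + 7×(0.161−0.057)] / (0.141−0.057)
   = 5.55 × 1.7850 / 0.084 = 117.9375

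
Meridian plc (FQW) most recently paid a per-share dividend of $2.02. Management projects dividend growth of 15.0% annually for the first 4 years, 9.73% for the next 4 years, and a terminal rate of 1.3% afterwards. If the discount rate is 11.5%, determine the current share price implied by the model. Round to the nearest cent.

Three-stage DDM. Project D₁…D_8; terminal Gordon value at t=8 with g = 0.013; discount at r = 0.115.
D_1 = 2.3230
D_2 = 2.6714
D_3 = 3.0722
D_4 = 3.5330
D_5 = 3.8768
D_6 = 4.2540
D_7 = 4.6679
D_8 = 5.1221
TV_8 = 5.1886/(0.115−0.013) = 50.8690
P₀ = Σ Dₜ/(1+r)ᵗ + TV_8/(1+r)^8 = 38.8143

$38.81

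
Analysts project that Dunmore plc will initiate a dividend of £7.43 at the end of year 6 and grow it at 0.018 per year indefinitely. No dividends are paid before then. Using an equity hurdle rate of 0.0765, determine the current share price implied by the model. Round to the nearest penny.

Deferred-dividend DDM. At t=5 the remaining stream is a growing perpetuity with first payment D_6 = 7.43.
V_5 = D_6/(r−g) = 7.43/(0.0765−0.018) = 127.0085
P₀ = V_5/(1+r)^5 = 127.0085/(1+0.0765)^5 = 87.8543

£87.85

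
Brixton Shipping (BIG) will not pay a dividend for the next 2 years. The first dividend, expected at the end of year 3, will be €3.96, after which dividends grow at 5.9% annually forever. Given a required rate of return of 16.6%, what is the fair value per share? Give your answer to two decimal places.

€27.22

Deferred-dividend DDM. At t=2 the remaining stream is a growing perpetuity with first payment D_3 = 3.96.
V_2 = D_3/(r−g) = 3.96/(0.166−0.059) = 37.0093
P₀ = V_2/(1+r)^2 = 37.0093/(1+0.166)^2 = 27.2216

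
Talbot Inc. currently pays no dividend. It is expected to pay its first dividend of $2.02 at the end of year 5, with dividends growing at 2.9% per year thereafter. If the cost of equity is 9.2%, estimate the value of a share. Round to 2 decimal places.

$22.55

Deferred-dividend DDM. At t=4 the remaining stream is a growing perpetuity with first payment D_5 = 2.02.
V_4 = D_5/(r−g) = 2.02/(0.092−0.029) = 32.0635
P₀ = V_4/(1+r)^4 = 32.0635/(1+0.092)^4 = 22.5486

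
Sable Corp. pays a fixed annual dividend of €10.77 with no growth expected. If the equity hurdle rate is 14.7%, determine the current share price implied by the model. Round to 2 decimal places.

Zero-growth DDM (perpetuity): P₀ = D/r = 10.77 / 0.147 = 73.2653

€73.27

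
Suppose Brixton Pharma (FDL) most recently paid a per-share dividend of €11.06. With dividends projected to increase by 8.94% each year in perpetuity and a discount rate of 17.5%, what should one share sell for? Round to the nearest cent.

Gordon growth model: P₀ = D₁/(r − g). D₁ = 11.06 × (1 + 0.0894) = 12.0488.
P₀ = 12.0488 / (0.175 − 0.0894) = 12.0488 / 0.0856 = 140.7566

€140.76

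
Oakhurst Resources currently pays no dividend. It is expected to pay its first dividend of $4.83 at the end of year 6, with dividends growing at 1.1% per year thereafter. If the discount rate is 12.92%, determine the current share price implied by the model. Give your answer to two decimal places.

Deferred-dividend DDM. At t=5 the remaining stream is a growing perpetuity with first payment D_6 = 4.83.
V_5 = D_6/(r−g) = 4.83/(0.1292−0.011) = 40.8629
P₀ = V_5/(1+r)^5 = 40.8629/(1+0.1292)^5 = 22.2574

$22.26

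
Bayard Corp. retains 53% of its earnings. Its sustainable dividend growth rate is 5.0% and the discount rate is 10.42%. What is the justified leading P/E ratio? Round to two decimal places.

Payout ratio b = 1 − 0.53 = 0.47.
Justified leading P/E = b/(r−g) = 0.47/(0.1042−0.05) = 8.6716

8.67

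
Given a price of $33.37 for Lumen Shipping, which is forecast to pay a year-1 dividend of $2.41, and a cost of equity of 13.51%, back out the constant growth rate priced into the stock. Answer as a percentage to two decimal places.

6.29%

From P₀ = D₁/(r − g), the implied growth is g = r − D₁/P₀.
g = 0.1351 − 2.41/33.37 = 0.1351 − 0.07222 = 0.06288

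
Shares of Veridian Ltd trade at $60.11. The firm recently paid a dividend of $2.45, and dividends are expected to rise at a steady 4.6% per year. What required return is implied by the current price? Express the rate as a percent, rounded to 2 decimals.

Rearranging the constant-growth DDM: r = D₁/P₀ + g.
D₁ = 2.45 × (1 + 0.046) = 2.5627.
r = 2.5627 / 60.11 + 0.046 = 0.04263 + 0.046 = 0.08863

8.86%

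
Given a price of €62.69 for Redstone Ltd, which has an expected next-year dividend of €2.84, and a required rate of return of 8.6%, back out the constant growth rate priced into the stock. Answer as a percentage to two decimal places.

From P₀ = D₁/(r − g), the implied growth is g = r − D₁/P₀.
g = 0.086 − 2.84/62.69 = 0.086 − 0.04530 = 0.04070

4.07%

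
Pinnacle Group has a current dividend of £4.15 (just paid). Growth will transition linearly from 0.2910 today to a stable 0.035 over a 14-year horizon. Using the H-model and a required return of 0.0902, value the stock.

£212.54

H-model: P₀ = D₀[(1+g_L) + H(g_S−g_L)]/(r−g_L), with H = 14/2 = 7.
P₀ = 4.15 × [(1+0.035) + 7×(0.291−0.035)] / (0.0902−0.035)
   = 4.15 × 2.8270 / 0.0552 = 212.5371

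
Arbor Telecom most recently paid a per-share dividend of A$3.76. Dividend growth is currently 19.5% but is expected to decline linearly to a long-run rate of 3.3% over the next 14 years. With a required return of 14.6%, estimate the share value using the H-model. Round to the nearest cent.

H-model: P₀ = D₀[(1+g_L) + H(g_S−g_L)]/(r−g_L), with H = 14/2 = 7.
P₀ = 3.76 × [(1+0.033) + 7×(0.195−0.033)] / (0.146−0.033)
   = 3.76 × 2.1670 / 0.113 = 72.1055

A$72.11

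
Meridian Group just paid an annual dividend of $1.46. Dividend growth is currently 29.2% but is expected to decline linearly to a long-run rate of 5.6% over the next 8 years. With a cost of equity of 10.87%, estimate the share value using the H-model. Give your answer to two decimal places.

H-model: P₀ = D₀[(1+g_L) + H(g_S−g_L)]/(r−g_L), with H = 8/2 = 4.
P₀ = 1.46 × [(1+0.056) + 4×(0.292−0.056)] / (0.1087−0.056)
   = 1.46 × 2.0000 / 0.0527 = 55.4080

$55.41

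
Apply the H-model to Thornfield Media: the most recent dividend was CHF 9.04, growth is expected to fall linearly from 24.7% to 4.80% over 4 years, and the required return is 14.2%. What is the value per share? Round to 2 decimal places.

CHF 139.06

H-model: P₀ = D₀[(1+g_L) + H(g_S−g_L)]/(r−g_L), with H = 4/2 = 2.
P₀ = 9.04 × [(1+0.048) + 2×(0.247−0.048)] / (0.142−0.048)
   = 9.04 × 1.4460 / 0.094 = 139.0621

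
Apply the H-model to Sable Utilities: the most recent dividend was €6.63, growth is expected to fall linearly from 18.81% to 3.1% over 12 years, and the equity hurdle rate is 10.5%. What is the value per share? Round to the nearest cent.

H-model: P₀ = D₀[(1+g_L) + H(g_S−g_L)]/(r−g_L), with H = 12/2 = 6.
P₀ = 6.63 × [(1+0.031) + 6×(0.1881−0.031)] / (0.105−0.031)
   = 6.63 × 1.9736 / 0.074 = 176.8239

€176.82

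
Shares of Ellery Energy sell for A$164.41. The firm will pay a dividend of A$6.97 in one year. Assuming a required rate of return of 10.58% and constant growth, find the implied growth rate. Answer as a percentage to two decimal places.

From P₀ = D₁/(r − g), the implied growth is g = r − D₁/P₀.
g = 0.1058 − 6.97/164.41 = 0.1058 − 0.04239 = 0.06341

6.34%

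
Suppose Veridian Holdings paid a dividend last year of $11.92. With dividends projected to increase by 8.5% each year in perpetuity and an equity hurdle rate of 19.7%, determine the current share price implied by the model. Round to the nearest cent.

Gordon growth model: P₀ = D₁/(r − g). D₁ = 11.92 × (1 + 0.085) = 12.9332.
P₀ = 12.9332 / (0.197 − 0.085) = 12.9332 / 0.112 = 115.4750

$115.48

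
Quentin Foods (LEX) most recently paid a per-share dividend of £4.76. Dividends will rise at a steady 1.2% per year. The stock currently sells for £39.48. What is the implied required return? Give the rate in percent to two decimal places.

13.40%

Rearranging the constant-growth DDM: r = D₁/P₀ + g.
D₁ = 4.76 × (1 + 0.012) = 4.8171.
r = 4.8171 / 39.48 + 0.012 = 0.12201 + 0.012 = 0.13401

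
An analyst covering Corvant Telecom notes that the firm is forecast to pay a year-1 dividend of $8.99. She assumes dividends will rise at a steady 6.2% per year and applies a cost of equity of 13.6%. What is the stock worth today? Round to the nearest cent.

Gordon growth model: P₀ = D₁/(r − g), with D₁ = 8.99 given directly.
P₀ = 8.9900 / (0.136 − 0.062) = 8.9900 / 0.074 = 121.4865

$121.49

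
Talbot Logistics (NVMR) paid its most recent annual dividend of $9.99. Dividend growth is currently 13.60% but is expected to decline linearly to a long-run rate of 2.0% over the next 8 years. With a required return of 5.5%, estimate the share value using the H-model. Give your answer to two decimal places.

H-model: P₀ = D₀[(1+g_L) + H(g_S−g_L)]/(r−g_L), with H = 8/2 = 4.
P₀ = 9.99 × [(1+0.02) + 4×(0.136−0.02)] / (0.055−0.02)
   = 9.99 × 1.4840 / 0.035 = 423.5760

$423.58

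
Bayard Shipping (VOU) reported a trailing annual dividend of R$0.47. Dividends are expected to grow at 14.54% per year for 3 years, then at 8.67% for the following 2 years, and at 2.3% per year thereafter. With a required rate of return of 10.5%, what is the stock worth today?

R$8.85

Three-stage DDM. Project D₁…D_5; terminal Gordon value at t=5 with g = 0.023; discount at r = 0.105.
D_1 = 0.5383
D_2 = 0.6166
D_3 = 0.7063
D_4 = 0.7675
D_5 = 0.8340
TV_5 = 0.8532/(0.105−0.023) = 10.4052
P₀ = Σ Dₜ/(1+r)ᵗ + TV_5/(1+r)^5 = 8.8526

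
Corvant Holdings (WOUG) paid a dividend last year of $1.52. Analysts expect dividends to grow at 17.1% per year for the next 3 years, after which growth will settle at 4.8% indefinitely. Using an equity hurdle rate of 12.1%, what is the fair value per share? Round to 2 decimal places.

Two-stage DDM. Project D₁…D_3 at 0.171, terminal growth 0.048, discount at r = 0.121.
D_1 = 1.7799
D_2 = 2.0843
D_3 = 2.4407
Terminal value at t=3: TV = D_4/(r−g) = 2.5579/(0.121−0.048) = 35.0391
P₀ = 1.7799/(1+0.121)^1 + 2.0843/(1+0.121)^2 + 2.4407/(1+0.121)^3 + 35.0391/(1+0.121)^3 = 29.8525

$29.85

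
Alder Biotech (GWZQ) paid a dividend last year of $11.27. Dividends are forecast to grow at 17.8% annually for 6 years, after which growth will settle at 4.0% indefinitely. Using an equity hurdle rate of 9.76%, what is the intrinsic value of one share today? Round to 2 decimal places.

$398.22

Two-stage DDM. Project D₁…D_6 at 0.178, terminal growth 0.04, discount at r = 0.0976.
D_1 = 13.2761
D_2 = 15.6392
D_3 = 18.4230
D_4 = 21.7023
D_5 = 25.5653
D_6 = 30.1159
Terminal value at t=6: TV = D_7/(r−g) = 31.3205/(0.0976−0.04) = 543.7591
P₀ = 13.2761/(1+0.0976)^1 + 15.6392/(1+0.0976)^2 + 18.4230/(1+0.0976)^3 + 21.7023/(1+0.0976)^4 + 25.5653/(1+0.0976)^5 + 30.1159/(1+0.0976)^6 + 543.7591/(1+0.0976)^6 = 398.2215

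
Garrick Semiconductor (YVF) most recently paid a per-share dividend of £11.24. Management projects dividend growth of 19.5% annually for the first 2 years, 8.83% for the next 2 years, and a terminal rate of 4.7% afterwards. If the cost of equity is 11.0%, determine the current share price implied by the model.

£258.54

Three-stage DDM. Project D₁…D_4; terminal Gordon value at t=4 with g = 0.047; discount at r = 0.11.
D_1 = 13.4318
D_2 = 16.0510
D_3 = 17.4683
D_4 = 19.0108
TV_4 = 19.9043/(0.11−0.047) = 315.9407
P₀ = Σ Dₜ/(1+r)ᵗ + TV_4/(1+r)^4 = 258.5436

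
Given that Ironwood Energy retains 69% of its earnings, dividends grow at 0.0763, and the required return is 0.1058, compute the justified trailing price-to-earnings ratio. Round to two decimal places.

11.31

Payout ratio b = 1 − 0.69 = 0.31.
Justified trailing P/E = b(1+g)/(r−g) = 0.31×(1+0.0763)/(0.1058−0.0763) = 11.3103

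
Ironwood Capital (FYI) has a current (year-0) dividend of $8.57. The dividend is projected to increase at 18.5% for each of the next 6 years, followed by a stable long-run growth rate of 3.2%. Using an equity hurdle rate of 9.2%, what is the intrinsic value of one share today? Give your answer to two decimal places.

$309.82

Two-stage DDM. Project D₁…D_6 at 0.185, terminal growth 0.032, discount at r = 0.092.
D_1 = 10.1555
D_2 = 12.0342
D_3 = 14.2605
D_4 = 16.8987
D_5 = 20.0250
D_6 = 23.7296
Terminal value at t=6: TV = D_7/(r−g) = 24.4890/(0.092−0.032) = 408.1496
P₀ = 10.1555/(1+0.092)^1 + 12.0342/(1+0.092)^2 + 14.2605/(1+0.092)^3 + 16.8987/(1+0.092)^4 + 20.0250/(1+0.092)^5 + 23.7296/(1+0.092)^6 + 408.1496/(1+0.092)^6 = 309.8218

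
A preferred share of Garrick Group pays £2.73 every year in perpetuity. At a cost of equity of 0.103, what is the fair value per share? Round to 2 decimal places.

£26.50

Zero-growth DDM (perpetuity): P₀ = D/r = 2.73 / 0.103 = 26.5049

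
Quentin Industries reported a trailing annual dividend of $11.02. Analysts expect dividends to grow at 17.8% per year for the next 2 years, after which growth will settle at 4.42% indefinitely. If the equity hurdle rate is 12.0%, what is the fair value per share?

$191.72

Two-stage DDM. Project D₁…D_2 at 0.178, terminal growth 0.0442, discount at r = 0.12.
D_1 = 12.9816
D_2 = 15.2923
Terminal value at t=2: TV = D_3/(r−g) = 15.9682/(0.12−0.0442) = 210.6622
P₀ = 12.9816/(1+0.12)^1 + 15.2923/(1+0.12)^2 + 210.6622/(1+0.12)^2 = 191.7202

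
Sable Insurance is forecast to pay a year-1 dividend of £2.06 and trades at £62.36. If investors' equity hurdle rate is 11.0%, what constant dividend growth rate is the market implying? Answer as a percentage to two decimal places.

From P₀ = D₁/(r − g), the implied growth is g = r − D₁/P₀.
g = 0.11 − 2.06/62.36 = 0.11 − 0.03303 = 0.07697

7.70%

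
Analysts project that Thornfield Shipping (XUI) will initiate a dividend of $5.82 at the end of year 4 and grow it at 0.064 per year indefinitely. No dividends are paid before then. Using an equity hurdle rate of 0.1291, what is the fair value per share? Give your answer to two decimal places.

Deferred-dividend DDM. At t=3 the remaining stream is a growing perpetuity with first payment D_4 = 5.82.
V_3 = D_4/(r−g) = 5.82/(0.1291−0.064) = 89.4009
P₀ = V_3/(1+r)^3 = 89.4009/(1+0.1291)^3 = 62.1076

$62.11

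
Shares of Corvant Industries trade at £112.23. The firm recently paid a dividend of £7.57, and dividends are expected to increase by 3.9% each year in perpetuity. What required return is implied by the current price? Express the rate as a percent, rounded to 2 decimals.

10.91%

Rearranging the constant-growth DDM: r = D₁/P₀ + g.
D₁ = 7.57 × (1 + 0.039) = 7.8652.
r = 7.8652 / 112.23 + 0.039 = 0.07008 + 0.039 = 0.10908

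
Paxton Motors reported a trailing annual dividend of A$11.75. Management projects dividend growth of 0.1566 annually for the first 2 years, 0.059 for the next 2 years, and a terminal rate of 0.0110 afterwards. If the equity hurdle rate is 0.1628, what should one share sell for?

Three-stage DDM. Project D₁…D_4; terminal Gordon value at t=4 with g = 0.011; discount at r = 0.1628.
D_1 = 13.5901
D_2 = 15.7183
D_3 = 16.6456
D_4 = 17.6277
TV_4 = 17.8216/(0.1628−0.011) = 117.4020
P₀ = Σ Dₜ/(1+r)ᵗ + TV_4/(1+r)^4 = 107.7597

A$107.76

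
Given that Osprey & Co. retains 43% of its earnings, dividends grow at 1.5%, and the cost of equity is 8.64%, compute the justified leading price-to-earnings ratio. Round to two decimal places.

Payout ratio b = 1 − 0.43 = 0.57.
Justified leading P/E = b/(r−g) = 0.57/(0.0864−0.015) = 7.9832

7.98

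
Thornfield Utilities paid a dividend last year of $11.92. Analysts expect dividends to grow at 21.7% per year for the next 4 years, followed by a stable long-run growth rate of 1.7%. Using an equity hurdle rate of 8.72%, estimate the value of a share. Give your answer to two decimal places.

$334.85

Two-stage DDM. Project D₁…D_4 at 0.217, terminal growth 0.017, discount at r = 0.0872.
D_1 = 14.5066
D_2 = 17.6546
D_3 = 21.4856
D_4 = 26.1480
Terminal value at t=4: TV = D_5/(r−g) = 26.5925/(0.0872−0.017) = 378.8108
P₀ = 14.5066/(1+0.0872)^1 + 17.6546/(1+0.0872)^2 + 21.4856/(1+0.0872)^3 + 26.1480/(1+0.0872)^4 + 378.8108/(1+0.0872)^4 = 334.8485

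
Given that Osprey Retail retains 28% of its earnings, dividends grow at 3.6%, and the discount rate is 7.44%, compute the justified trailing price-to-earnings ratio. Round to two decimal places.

Payout ratio b = 1 − 0.28 = 0.72.
Justified trailing P/E = b(1+g)/(r−g) = 0.72×(1+0.036)/(0.0744−0.036) = 19.4250

19.42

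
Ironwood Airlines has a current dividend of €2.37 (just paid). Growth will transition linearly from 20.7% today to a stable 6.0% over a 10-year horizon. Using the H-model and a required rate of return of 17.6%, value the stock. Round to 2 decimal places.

€36.67

H-model: P₀ = D₀[(1+g_L) + H(g_S−g_L)]/(r−g_L), with H = 10/2 = 5.
P₀ = 2.37 × [(1+0.06) + 5×(0.207−0.06)] / (0.176−0.06)
   = 2.37 × 1.7950 / 0.116 = 36.6737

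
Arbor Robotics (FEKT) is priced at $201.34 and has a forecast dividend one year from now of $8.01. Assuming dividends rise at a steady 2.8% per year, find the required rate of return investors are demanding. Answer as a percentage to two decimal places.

6.78%

Rearranging the constant-growth DDM: r = D₁/P₀ + g.
r = 8.0100 / 201.34 + 0.028 = 0.03978 + 0.028 = 0.06778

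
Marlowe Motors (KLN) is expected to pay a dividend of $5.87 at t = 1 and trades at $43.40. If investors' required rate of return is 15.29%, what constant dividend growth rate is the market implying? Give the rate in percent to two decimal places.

1.76%

From P₀ = D₁/(r − g), the implied growth is g = r − D₁/P₀.
g = 0.1529 − 5.87/43.40 = 0.1529 − 0.13525 = 0.01765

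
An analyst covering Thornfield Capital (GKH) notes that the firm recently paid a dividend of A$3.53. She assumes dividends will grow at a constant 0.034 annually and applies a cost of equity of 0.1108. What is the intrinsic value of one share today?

Gordon growth model: P₀ = D₁/(r − g). D₁ = 3.53 × (1 + 0.034) = 3.6500.
P₀ = 3.6500 / (0.1108 − 0.034) = 3.6500 / 0.0768 = 47.5263

A$47.53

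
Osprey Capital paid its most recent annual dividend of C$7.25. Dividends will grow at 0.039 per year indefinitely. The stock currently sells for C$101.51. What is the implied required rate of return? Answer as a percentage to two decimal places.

Rearranging the constant-growth DDM: r = D₁/P₀ + g.
D₁ = 7.25 × (1 + 0.039) = 7.5327.
r = 7.5327 / 101.51 + 0.039 = 0.07421 + 0.039 = 0.11321

11.32%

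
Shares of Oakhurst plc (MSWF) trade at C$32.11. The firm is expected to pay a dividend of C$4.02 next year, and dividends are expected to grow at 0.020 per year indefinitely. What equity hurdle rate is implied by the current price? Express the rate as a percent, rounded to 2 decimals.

14.52%

Rearranging the constant-growth DDM: r = D₁/P₀ + g.
r = 4.0200 / 32.11 + 0.02 = 0.12519 + 0.02 = 0.14519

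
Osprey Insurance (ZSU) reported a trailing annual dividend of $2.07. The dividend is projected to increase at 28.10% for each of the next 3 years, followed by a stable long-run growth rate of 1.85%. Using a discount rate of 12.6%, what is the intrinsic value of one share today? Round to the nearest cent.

$36.96

Two-stage DDM. Project D₁…D_3 at 0.281, terminal growth 0.0185, discount at r = 0.126.
D_1 = 2.6517
D_2 = 3.3968
D_3 = 4.3513
Terminal value at t=3: TV = D_4/(r−g) = 4.4318/(0.126−0.0185) = 41.2259
P₀ = 2.6517/(1+0.126)^1 + 3.3968/(1+0.126)^2 + 4.3513/(1+0.126)^3 + 41.2259/(1+0.126)^3 = 36.9592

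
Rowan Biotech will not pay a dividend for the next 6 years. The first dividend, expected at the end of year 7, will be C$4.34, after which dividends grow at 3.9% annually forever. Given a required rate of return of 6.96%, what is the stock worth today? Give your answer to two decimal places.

Deferred-dividend DDM. At t=6 the remaining stream is a growing perpetuity with first payment D_7 = 4.34.
V_6 = D_7/(r−g) = 4.34/(0.0696−0.039) = 141.8301
P₀ = V_6/(1+r)^6 = 141.8301/(1+0.0696)^6 = 94.7196

C$94.72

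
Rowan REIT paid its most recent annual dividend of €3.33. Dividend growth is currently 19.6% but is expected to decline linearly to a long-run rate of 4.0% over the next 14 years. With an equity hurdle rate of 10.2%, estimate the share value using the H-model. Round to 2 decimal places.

€114.51

H-model: P₀ = D₀[(1+g_L) + H(g_S−g_L)]/(r−g_L), with H = 14/2 = 7.
P₀ = 3.33 × [(1+0.04) + 7×(0.196−0.04)] / (0.102−0.04)
   = 3.33 × 2.1320 / 0.062 = 114.5090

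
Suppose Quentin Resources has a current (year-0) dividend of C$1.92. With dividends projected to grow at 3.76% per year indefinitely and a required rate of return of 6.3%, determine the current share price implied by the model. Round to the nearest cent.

C$78.43

Gordon growth model: P₀ = D₁/(r − g). D₁ = 1.92 × (1 + 0.0376) = 1.9922.
P₀ = 1.9922 / (0.063 − 0.0376) = 1.9922 / 0.0254 = 78.4328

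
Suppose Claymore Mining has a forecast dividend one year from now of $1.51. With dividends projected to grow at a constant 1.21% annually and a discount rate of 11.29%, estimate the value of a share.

Gordon growth model: P₀ = D₁/(r − g), with D₁ = 1.51 given directly.
P₀ = 1.5100 / (0.1129 − 0.0121) = 1.5100 / 0.1008 = 14.9802

$14.98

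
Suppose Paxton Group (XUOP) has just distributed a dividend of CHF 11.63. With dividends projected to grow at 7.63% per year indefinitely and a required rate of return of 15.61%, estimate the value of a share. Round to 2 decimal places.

Gordon growth model: P₀ = D₁/(r − g). D₁ = 11.63 × (1 + 0.0763) = 12.5174.
P₀ = 12.5174 / (0.1561 − 0.0763) = 12.5174 / 0.0798 = 156.8593

CHF 156.86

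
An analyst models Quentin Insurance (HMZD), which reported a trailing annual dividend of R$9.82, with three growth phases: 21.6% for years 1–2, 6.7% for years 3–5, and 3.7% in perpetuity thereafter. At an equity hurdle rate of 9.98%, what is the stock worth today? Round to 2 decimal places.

Three-stage DDM. Project D₁…D_5; terminal Gordon value at t=5 with g = 0.037; discount at r = 0.0998.
D_1 = 11.9411
D_2 = 14.5204
D_3 = 15.4933
D_4 = 16.5313
D_5 = 17.6389
TV_5 = 18.2916/(0.0998−0.037) = 291.2668
P₀ = Σ Dₜ/(1+r)ᵗ + TV_5/(1+r)^5 = 237.7889

R$237.79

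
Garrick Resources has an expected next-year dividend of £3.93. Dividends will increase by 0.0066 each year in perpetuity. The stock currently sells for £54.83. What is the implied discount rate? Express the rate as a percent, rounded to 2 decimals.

7.83%

Rearranging the constant-growth DDM: r = D₁/P₀ + g.
r = 3.9300 / 54.83 + 0.0066 = 0.07168 + 0.0066 = 0.07828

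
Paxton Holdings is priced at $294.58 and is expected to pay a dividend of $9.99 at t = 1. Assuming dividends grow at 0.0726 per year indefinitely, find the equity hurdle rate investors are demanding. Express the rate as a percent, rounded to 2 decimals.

Rearranging the constant-growth DDM: r = D₁/P₀ + g.
r = 9.9900 / 294.58 + 0.0726 = 0.03391 + 0.0726 = 0.10651

10.65%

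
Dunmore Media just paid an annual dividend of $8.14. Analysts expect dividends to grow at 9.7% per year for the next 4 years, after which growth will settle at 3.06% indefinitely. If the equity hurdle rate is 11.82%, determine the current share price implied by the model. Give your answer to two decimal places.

Two-stage DDM. Project D₁…D_4 at 0.097, terminal growth 0.0306, discount at r = 0.1182.
D_1 = 8.9296
D_2 = 9.7957
D_3 = 10.7459
D_4 = 11.7883
Terminal value at t=4: TV = D_5/(r−g) = 12.1490/(0.1182−0.0306) = 138.6874
P₀ = 8.9296/(1+0.1182)^1 + 9.7957/(1+0.1182)^2 + 10.7459/(1+0.1182)^3 + 11.7883/(1+0.1182)^4 + 138.6874/(1+0.1182)^4 = 119.7529

$119.75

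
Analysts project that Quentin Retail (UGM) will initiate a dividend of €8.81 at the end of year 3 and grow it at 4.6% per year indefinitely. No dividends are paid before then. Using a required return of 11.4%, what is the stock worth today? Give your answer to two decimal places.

€104.40

Deferred-dividend DDM. At t=2 the remaining stream is a growing perpetuity with first payment D_3 = 8.81.
V_2 = D_3/(r−g) = 8.81/(0.114−0.046) = 129.5588
P₀ = V_2/(1+r)^2 = 129.5588/(1+0.114)^2 = 104.3991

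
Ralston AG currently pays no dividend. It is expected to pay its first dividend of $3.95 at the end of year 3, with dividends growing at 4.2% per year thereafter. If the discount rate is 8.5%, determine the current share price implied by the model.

Deferred-dividend DDM. At t=2 the remaining stream is a growing perpetuity with first payment D_3 = 3.95.
V_2 = D_3/(r−g) = 3.95/(0.085−0.042) = 91.8605
P₀ = V_2/(1+r)^2 = 91.8605/(1+0.085)^2 = 78.0314

$78.03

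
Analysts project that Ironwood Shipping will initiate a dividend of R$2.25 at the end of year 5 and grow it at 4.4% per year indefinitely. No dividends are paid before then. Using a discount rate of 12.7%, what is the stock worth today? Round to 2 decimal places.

Deferred-dividend DDM. At t=4 the remaining stream is a growing perpetuity with first payment D_5 = 2.25.
V_4 = D_5/(r−g) = 2.25/(0.127−0.044) = 27.1084
P₀ = V_4/(1+r)^4 = 27.1084/(1+0.127)^4 = 16.8038

R$16.80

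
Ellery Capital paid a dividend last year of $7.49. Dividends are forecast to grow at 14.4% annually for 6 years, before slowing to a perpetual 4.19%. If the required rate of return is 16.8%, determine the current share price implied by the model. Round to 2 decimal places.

$96.45

Two-stage DDM. Project D₁…D_6 at 0.144, terminal growth 0.0419, discount at r = 0.168.
D_1 = 8.5686
D_2 = 9.8024
D_3 = 11.2140
D_4 = 12.8288
D_5 = 14.6761
D_6 = 16.7895
Terminal value at t=6: TV = D_7/(r−g) = 17.4930/(0.168−0.0419) = 138.7231
P₀ = 8.5686/(1+0.168)^1 + 9.8024/(1+0.168)^2 + 11.2140/(1+0.168)^3 + 12.8288/(1+0.168)^4 + 14.6761/(1+0.168)^5 + 16.7895/(1+0.168)^6 + 138.7231/(1+0.168)^6 = 96.4541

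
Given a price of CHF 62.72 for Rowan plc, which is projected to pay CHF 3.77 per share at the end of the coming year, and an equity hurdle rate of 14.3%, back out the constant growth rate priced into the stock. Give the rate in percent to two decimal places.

8.29%

From P₀ = D₁/(r − g), the implied growth is g = r − D₁/P₀.
g = 0.143 − 3.77/62.72 = 0.143 − 0.06011 = 0.08289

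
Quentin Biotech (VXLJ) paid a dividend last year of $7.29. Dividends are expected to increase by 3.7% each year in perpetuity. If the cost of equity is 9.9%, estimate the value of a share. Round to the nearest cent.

Gordon growth model: P₀ = D₁/(r − g). D₁ = 7.29 × (1 + 0.037) = 7.5597.
P₀ = 7.5597 / (0.099 − 0.037) = 7.5597 / 0.062 = 121.9311

$121.93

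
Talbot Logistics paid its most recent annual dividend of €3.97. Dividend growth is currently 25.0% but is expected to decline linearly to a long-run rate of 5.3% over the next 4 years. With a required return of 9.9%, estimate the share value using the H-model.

€124.88

H-model: P₀ = D₀[(1+g_L) + H(g_S−g_L)]/(r−g_L), with H = 4/2 = 2.
P₀ = 3.97 × [(1+0.053) + 2×(0.25−0.053)] / (0.099−0.053)
   = 3.97 × 1.4470 / 0.046 = 124.8824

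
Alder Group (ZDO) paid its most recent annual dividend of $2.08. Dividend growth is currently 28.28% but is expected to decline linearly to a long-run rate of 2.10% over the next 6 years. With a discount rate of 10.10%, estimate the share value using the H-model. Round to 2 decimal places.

H-model: P₀ = D₀[(1+g_L) + H(g_S−g_L)]/(r−g_L), with H = 6/2 = 3.
P₀ = 2.08 × [(1+0.021) + 3×(0.2828−0.021)] / (0.101−0.021)
   = 2.08 × 1.8064 / 0.08 = 46.9664

$46.97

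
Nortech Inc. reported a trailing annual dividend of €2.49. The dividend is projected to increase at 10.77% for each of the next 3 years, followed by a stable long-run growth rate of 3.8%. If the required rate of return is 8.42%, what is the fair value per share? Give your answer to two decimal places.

Two-stage DDM. Project D₁…D_3 at 0.1077, terminal growth 0.038, discount at r = 0.0842.
D_1 = 2.7582
D_2 = 3.0552
D_3 = 3.3843
Terminal value at t=3: TV = D_4/(r−g) = 3.5129/(0.0842−0.038) = 76.0363
P₀ = 2.7582/(1+0.0842)^1 + 3.0552/(1+0.0842)^2 + 3.3843/(1+0.0842)^3 + 76.0363/(1+0.0842)^3 = 67.4599

€67.46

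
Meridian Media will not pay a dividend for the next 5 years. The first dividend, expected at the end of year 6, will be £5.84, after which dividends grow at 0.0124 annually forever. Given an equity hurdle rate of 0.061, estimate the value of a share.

Deferred-dividend DDM. At t=5 the remaining stream is a growing perpetuity with first payment D_6 = 5.84.
V_5 = D_6/(r−g) = 5.84/(0.061−0.0124) = 120.1646
P₀ = V_5/(1+r)^5 = 120.1646/(1+0.061)^5 = 89.3716

£89.37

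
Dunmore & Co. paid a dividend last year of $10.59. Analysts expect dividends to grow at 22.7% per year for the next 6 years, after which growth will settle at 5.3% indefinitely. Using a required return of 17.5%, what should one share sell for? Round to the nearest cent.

$192.66

Two-stage DDM. Project D₁…D_6 at 0.227, terminal growth 0.053, discount at r = 0.175.
D_1 = 12.9939
D_2 = 15.9436
D_3 = 19.5627
D_4 = 24.0035
D_5 = 29.4523
D_6 = 36.1379
Terminal value at t=6: TV = D_7/(r−g) = 38.0532/(0.175−0.053) = 311.9119
P₀ = 12.9939/(1+0.175)^1 + 15.9436/(1+0.175)^2 + 19.5627/(1+0.175)^3 + 24.0035/(1+0.175)^4 + 29.4523/(1+0.175)^5 + 36.1379/(1+0.175)^6 + 311.9119/(1+0.175)^6 = 192.6644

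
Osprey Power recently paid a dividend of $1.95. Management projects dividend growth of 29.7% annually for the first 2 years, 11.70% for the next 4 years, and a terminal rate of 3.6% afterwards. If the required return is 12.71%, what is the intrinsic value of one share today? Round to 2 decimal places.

Three-stage DDM. Project D₁…D_6; terminal Gordon value at t=6 with g = 0.036; discount at r = 0.1271.
D_1 = 2.5292
D_2 = 3.2803
D_3 = 3.6641
D_4 = 4.0928
D_5 = 4.5717
D_6 = 5.1065
TV_6 = 5.2904/(0.1271−0.036) = 58.0722
P₀ = Σ Dₜ/(1+r)ᵗ + TV_6/(1+r)^6 = 43.2522

$43.25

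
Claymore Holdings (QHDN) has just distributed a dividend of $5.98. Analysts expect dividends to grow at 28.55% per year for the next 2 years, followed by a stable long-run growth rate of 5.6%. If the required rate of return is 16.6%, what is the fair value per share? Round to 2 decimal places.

Two-stage DDM. Project D₁…D_2 at 0.2855, terminal growth 0.056, discount at r = 0.166.
D_1 = 7.6873
D_2 = 9.8820
Terminal value at t=2: TV = D_3/(r−g) = 10.4354/(0.166−0.056) = 94.8673
P₀ = 7.6873/(1+0.166)^1 + 9.8820/(1+0.166)^2 + 94.8673/(1+0.166)^2 = 83.6396

$83.64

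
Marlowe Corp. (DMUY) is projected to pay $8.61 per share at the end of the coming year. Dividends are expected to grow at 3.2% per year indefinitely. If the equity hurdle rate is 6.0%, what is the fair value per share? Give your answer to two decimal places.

$307.50

Gordon growth model: P₀ = D₁/(r − g), with D₁ = 8.61 given directly.
P₀ = 8.6100 / (0.06 − 0.032) = 8.6100 / 0.028 = 307.5000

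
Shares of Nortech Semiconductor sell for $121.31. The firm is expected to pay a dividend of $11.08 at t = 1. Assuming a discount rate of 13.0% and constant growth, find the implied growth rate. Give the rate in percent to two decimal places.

3.87%

From P₀ = D₁/(r − g), the implied growth is g = r − D₁/P₀.
g = 0.13 − 11.08/121.31 = 0.13 − 0.09134 = 0.03866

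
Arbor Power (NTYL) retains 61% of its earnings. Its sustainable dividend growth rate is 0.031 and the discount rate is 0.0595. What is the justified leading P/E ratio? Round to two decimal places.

Payout ratio b = 1 − 0.61 = 0.39.
Justified leading P/E = b/(r−g) = 0.39/(0.0595−0.031) = 13.6842

13.68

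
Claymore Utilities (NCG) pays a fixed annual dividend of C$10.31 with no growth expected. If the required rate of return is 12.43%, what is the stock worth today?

C$82.94

Zero-growth DDM (perpetuity): P₀ = D/r = 10.31 / 0.1243 = 82.9445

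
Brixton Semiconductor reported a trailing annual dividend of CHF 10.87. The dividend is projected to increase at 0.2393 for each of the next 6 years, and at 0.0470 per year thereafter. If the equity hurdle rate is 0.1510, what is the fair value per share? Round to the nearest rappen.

CHF 255.66

Two-stage DDM. Project D₁…D_6 at 0.2393, terminal growth 0.047, discount at r = 0.151.
D_1 = 13.4712
D_2 = 16.6948
D_3 = 20.6899
D_4 = 25.6410
D_5 = 31.7769
D_6 = 39.3811
Terminal value at t=6: TV = D_7/(r−g) = 41.2320/(0.151−0.047) = 396.4620
P₀ = 13.4712/(1+0.151)^1 + 16.6948/(1+0.151)^2 + 20.6899/(1+0.151)^3 + 25.6410/(1+0.151)^4 + 31.7769/(1+0.151)^5 + 39.3811/(1+0.151)^6 + 396.4620/(1+0.151)^6 = 255.6608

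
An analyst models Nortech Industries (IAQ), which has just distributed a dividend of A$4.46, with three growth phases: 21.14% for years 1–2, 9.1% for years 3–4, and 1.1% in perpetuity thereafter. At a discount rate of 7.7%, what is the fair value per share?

Three-stage DDM. Project D₁…D_4; terminal Gordon value at t=4 with g = 0.011; discount at r = 0.077.
D_1 = 5.4028
D_2 = 6.5450
D_3 = 7.1406
D_4 = 7.7904
TV_4 = 7.8761/(0.077−0.011) = 119.3347
P₀ = Σ Dₜ/(1+r)ᵗ + TV_4/(1+r)^4 = 110.8613

A$110.86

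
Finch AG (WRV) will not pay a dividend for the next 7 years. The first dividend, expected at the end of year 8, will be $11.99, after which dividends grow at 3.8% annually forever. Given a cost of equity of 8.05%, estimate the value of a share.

Deferred-dividend DDM. At t=7 the remaining stream is a growing perpetuity with first payment D_8 = 11.99.
V_7 = D_8/(r−g) = 11.99/(0.0805−0.038) = 282.1176
P₀ = V_7/(1+r)^7 = 282.1176/(1+0.0805)^7 = 164.0805

$164.08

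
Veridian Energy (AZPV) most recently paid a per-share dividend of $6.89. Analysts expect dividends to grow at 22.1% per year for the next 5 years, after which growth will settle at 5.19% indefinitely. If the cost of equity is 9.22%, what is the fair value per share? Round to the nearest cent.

$362.75

Two-stage DDM. Project D₁…D_5 at 0.221, terminal growth 0.0519, discount at r = 0.0922.
D_1 = 8.4127
D_2 = 10.2719
D_3 = 12.5420
D_4 = 15.3138
D_5 = 18.6981
Terminal value at t=5: TV = D_6/(r−g) = 19.6685/(0.0922−0.0519) = 488.0530
P₀ = 8.4127/(1+0.0922)^1 + 10.2719/(1+0.0922)^2 + 12.5420/(1+0.0922)^3 + 15.3138/(1+0.0922)^4 + 18.6981/(1+0.0922)^5 + 488.0530/(1+0.0922)^5 = 362.7509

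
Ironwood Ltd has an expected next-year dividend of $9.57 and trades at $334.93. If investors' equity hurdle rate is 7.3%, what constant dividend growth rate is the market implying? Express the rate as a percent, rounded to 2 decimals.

4.44%

From P₀ = D₁/(r − g), the implied growth is g = r − D₁/P₀.
g = 0.073 − 9.57/334.93 = 0.073 − 0.02857 = 0.04443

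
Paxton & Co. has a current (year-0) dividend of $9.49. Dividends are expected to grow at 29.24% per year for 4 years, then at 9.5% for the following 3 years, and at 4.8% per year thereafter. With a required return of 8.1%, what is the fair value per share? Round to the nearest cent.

$760.18

Three-stage DDM. Project D₁…D_7; terminal Gordon value at t=7 with g = 0.048; discount at r = 0.081.
D_1 = 12.2649
D_2 = 15.8511
D_3 = 20.4860
D_4 = 26.4761
D_5 = 28.9913
D_6 = 31.7455
D_7 = 34.7613
TV_7 = 36.4299/(0.081−0.048) = 1103.9355
P₀ = Σ Dₜ/(1+r)ᵗ + TV_7/(1+r)^7 = 760.1790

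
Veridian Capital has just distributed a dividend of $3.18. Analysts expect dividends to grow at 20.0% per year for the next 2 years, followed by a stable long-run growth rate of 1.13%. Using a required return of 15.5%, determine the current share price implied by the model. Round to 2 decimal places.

Two-stage DDM. Project D₁…D_2 at 0.2, terminal growth 0.0113, discount at r = 0.155.
D_1 = 3.8160
D_2 = 4.5792
Terminal value at t=2: TV = D_3/(r−g) = 4.6309/(0.155−0.0113) = 32.2265
P₀ = 3.8160/(1+0.155)^1 + 4.5792/(1+0.155)^2 + 32.2265/(1+0.155)^2 = 30.8938

$30.89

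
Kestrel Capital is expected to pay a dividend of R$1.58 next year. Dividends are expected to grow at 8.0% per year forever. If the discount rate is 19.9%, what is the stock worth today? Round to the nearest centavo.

R$13.28

Gordon growth model: P₀ = D₁/(r − g), with D₁ = 1.58 given directly.
P₀ = 1.5800 / (0.199 − 0.08) = 1.5800 / 0.119 = 13.2773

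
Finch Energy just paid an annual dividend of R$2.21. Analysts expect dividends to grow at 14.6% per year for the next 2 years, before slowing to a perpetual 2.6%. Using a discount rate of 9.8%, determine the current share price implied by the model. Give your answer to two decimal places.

Two-stage DDM. Project D₁…D_2 at 0.146, terminal growth 0.026, discount at r = 0.098.
D_1 = 2.5327
D_2 = 2.9024
Terminal value at t=2: TV = D_3/(r−g) = 2.9779/(0.098−0.026) = 41.3596
P₀ = 2.5327/(1+0.098)^1 + 2.9024/(1+0.098)^2 + 41.3596/(1+0.098)^2 = 39.0202

R$39.02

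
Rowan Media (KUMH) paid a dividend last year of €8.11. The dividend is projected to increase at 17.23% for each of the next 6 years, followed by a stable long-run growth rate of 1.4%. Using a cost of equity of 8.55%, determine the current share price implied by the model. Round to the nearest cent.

€246.72

Two-stage DDM. Project D₁…D_6 at 0.1723, terminal growth 0.014, discount at r = 0.0855.
D_1 = 9.5074
D_2 = 11.1455
D_3 = 13.0658
D_4 = 15.3171
D_5 = 17.9562
D_6 = 21.0501
Terminal value at t=6: TV = D_7/(r−g) = 21.3448/(0.0855−0.014) = 298.5282
P₀ = 9.5074/(1+0.0855)^1 + 11.1455/(1+0.0855)^2 + 13.0658/(1+0.0855)^3 + 15.3171/(1+0.0855)^4 + 17.9562/(1+0.0855)^5 + 21.0501/(1+0.0855)^6 + 298.5282/(1+0.0855)^6 = 246.7220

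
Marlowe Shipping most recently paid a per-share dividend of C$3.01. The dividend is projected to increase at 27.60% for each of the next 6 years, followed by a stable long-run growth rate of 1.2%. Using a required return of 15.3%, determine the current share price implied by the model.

C$65.83

Two-stage DDM. Project D₁…D_6 at 0.276, terminal growth 0.012, discount at r = 0.153.
D_1 = 3.8408
D_2 = 4.9008
D_3 = 6.2534
D_4 = 7.9794
D_5 = 10.1817
D_6 = 12.9918
Terminal value at t=6: TV = D_7/(r−g) = 13.1477/(0.153−0.012) = 93.2464
P₀ = 3.8408/(1+0.153)^1 + 4.9008/(1+0.153)^2 + 6.2534/(1+0.153)^3 + 7.9794/(1+0.153)^4 + 10.1817/(1+0.153)^5 + 12.9918/(1+0.153)^6 + 93.2464/(1+0.153)^6 = 65.8261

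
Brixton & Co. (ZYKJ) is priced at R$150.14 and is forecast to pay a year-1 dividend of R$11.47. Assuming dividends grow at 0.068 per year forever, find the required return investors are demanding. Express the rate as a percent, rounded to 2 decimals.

Rearranging the constant-growth DDM: r = D₁/P₀ + g.
r = 11.4700 / 150.14 + 0.068 = 0.07640 + 0.068 = 0.14440

14.44%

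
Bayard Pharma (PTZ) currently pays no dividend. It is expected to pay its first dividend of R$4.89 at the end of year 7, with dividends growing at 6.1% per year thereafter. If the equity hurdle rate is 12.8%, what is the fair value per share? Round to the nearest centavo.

R$35.43

Deferred-dividend DDM. At t=6 the remaining stream is a growing perpetuity with first payment D_7 = 4.89.
V_6 = D_7/(r−g) = 4.89/(0.128−0.061) = 72.9851
P₀ = V_6/(1+r)^6 = 72.9851/(1+0.128)^6 = 35.4307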